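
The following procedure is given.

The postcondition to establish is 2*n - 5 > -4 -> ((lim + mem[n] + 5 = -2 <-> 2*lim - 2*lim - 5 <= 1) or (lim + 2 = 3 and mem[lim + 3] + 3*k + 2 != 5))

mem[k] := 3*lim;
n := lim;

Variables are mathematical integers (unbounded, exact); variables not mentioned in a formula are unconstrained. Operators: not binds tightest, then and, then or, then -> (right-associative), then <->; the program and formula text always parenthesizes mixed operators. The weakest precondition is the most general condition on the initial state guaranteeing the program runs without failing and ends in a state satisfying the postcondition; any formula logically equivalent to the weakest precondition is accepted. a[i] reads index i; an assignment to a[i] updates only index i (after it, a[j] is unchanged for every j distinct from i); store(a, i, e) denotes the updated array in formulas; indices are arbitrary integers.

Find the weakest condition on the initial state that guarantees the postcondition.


Working backward. After the program, the postcondition 2*n - 5 > -4 -> ((lim + mem[n] + 5 = -2 <-> 2*lim - 2*lim - 5 <= 1) or (lim + 2 = 3 and mem[lim + 3] + 3*k + 2 != 5)) must hold; in canonical form it is 2*n > 1 -> (mem[n] + lim = -7 or (lim = 1 and mem[lim + 3] + 3*k != 3)).
Before n := lim: 2*lim > 1 -> (mem[lim] + lim = -7 or (lim = 1 and mem[lim + 3] + 3*k != 3))
Before mem[k] := 3*lim: 2*lim > 1 -> (store(mem, k, 3*lim)[lim] + lim = -7 or (lim = 1 and store(mem, k, 3*lim)[lim + 3] + 3*k != 3))
Answer: WP = 2*lim > 1 -> (store(mem, k, 3*lim)[lim] + lim = -7 or (lim = 1 and store(mem, k, 3*lim)[lim + 3] + 3*k != 3))


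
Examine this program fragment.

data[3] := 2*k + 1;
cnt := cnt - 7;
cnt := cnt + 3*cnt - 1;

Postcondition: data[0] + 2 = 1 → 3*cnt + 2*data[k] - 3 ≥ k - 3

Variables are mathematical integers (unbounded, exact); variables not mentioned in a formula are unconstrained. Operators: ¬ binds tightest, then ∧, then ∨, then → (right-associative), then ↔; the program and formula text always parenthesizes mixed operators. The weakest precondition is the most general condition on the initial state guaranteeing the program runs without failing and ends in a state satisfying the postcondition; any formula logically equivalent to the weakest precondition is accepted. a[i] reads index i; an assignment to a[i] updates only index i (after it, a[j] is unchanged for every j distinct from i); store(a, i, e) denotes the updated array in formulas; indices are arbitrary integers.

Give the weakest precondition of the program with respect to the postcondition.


Working backward. After the program, the postcondition data[0] + 2 = 1 → 3*cnt + 2*data[k] - 3 ≥ k - 3 must hold; in canonical form it is data[0] = -1 → 2*data[k] + 3*cnt ≥ k.
Before cnt := cnt + 3*cnt - 1: data[0] = -1 → 2*data[k] + 12*cnt ≥ k + 3
Before cnt := cnt - 7: data[0] = -1 → 2*data[k] + 12*cnt ≥ k + 87
Before data[3] := 2*k + 1: data[0] = -1 → 2*store(data, 3, 2*k + 1)[k] + 12*cnt ≥ k + 87
Answer: WP = data[0] = -1 → 2*store(data, 3, 2*k + 1)[k] + 12*cnt ≥ k + 87


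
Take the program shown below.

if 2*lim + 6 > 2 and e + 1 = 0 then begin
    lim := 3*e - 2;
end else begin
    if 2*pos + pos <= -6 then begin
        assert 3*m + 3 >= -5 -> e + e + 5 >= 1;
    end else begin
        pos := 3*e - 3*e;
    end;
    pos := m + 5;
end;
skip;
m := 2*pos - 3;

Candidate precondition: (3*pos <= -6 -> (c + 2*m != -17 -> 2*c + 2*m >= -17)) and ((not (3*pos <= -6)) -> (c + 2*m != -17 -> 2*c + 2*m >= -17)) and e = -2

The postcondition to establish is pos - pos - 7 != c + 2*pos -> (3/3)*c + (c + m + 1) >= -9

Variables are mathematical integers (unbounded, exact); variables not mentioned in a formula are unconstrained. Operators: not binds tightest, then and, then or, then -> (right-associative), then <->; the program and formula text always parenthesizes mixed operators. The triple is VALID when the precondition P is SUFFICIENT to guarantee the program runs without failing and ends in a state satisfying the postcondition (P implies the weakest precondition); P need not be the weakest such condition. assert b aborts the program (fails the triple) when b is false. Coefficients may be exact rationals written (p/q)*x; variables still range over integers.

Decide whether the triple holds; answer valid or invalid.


Working backward. After the program, the postcondition pos - pos - 7 != c + 2*pos -> (3/3)*c + (c + m + 1) >= -9 must hold; in canonical form it is c + 2*pos != -7 -> 2*c + m >= -10.
Before m := 2*pos - 3: c + 2*pos != -7 -> 2*c + 2*pos >= -7
Before skip: c + 2*pos != -7 -> 2*c + 2*pos >= -7
Then branch requires c + 2*pos != -7 -> 2*c + 2*pos >= -7; else branch requires (3*pos <= -6 -> ((3*m >= -8 -> 2*e >= -4) and (c + 2*m != -17 -> 2*c + 2*m >= -17))) and ((not (3*pos <= -6)) -> (c + 2*m != -17 -> 2*c + 2*m >= -17)).
Before the if: ((2*lim > -4 and e = -1) -> (c + 2*pos != -7 -> 2*c + 2*pos >= -7)) and ((not (2*lim > -4 and e = -1)) -> ((3*pos <= -6 -> ((3*m >= -8 -> 2*e >= -4) and (c + 2*m != -17 -> 2*c + 2*m >= -17))) and ((not (3*pos <= -6)) -> (c + 2*m != -17 -> 2*c + 2*m >= -17))))
The weakest precondition is ((2*lim > -4 and e = -1) -> (c + 2*pos != -7 -> 2*c + 2*pos >= -7)) and ((not (2*lim > -4 and e = -1)) -> ((3*pos <= -6 -> ((3*m >= -8 -> 2*e >= -4) and (c + 2*m != -17 -> 2*c + 2*m >= -17))) and ((not (3*pos <= -6)) -> (c + 2*m != -17 -> 2*c + 2*m >= -17)))).
Check whether (3*pos <= -6 -> (c + 2*m != -17 -> 2*c + 2*m >= -17)) and ((not (3*pos <= -6)) -> (c + 2*m != -17 -> 2*c + 2*m >= -17)) and e = -2 implies it.
Every state satisfying the precondition satisfies the weakest precondition: the implication holds.
Answer: valid


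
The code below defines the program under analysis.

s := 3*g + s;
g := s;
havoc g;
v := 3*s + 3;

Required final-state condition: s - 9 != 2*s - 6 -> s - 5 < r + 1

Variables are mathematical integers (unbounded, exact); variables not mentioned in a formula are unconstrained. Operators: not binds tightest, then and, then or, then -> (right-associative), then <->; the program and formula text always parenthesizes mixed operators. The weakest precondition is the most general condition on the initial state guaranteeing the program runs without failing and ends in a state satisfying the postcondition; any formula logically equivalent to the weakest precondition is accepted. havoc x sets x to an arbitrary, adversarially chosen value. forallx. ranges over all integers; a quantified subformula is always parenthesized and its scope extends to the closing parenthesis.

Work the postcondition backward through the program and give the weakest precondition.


Working backward. After the program, the postcondition s - 9 != 2*s - 6 -> s - 5 < r + 1 must hold; in canonical form it is s != -3 -> s < r + 6.
Before v := 3*s + 3: s != -3 -> s < r + 6
Before havoc g: s != -3 -> s < r + 6
Before g := s: s != -3 -> s < r + 6
Before s := 3*g + s: 3*g + s != -3 -> 3*g + s < r + 6
Answer: WP = 3*g + s != -3 -> 3*g + s < r + 6


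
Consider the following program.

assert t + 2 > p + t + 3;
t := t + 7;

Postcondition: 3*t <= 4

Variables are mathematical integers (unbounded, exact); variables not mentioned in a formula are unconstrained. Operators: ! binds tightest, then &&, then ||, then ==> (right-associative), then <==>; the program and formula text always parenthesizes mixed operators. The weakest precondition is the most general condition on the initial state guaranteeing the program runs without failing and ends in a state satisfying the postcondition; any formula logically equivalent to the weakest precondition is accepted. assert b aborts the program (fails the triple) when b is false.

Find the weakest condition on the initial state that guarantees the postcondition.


Working backward. After the program, 3*t <= 4 must hold.
Before t := t + 7: 3*t <= -17
Before assert t + 2 > p + t + 3: p < -1 && 3*t <= -17
Answer: WP = p < -1 && 3*t <= -17


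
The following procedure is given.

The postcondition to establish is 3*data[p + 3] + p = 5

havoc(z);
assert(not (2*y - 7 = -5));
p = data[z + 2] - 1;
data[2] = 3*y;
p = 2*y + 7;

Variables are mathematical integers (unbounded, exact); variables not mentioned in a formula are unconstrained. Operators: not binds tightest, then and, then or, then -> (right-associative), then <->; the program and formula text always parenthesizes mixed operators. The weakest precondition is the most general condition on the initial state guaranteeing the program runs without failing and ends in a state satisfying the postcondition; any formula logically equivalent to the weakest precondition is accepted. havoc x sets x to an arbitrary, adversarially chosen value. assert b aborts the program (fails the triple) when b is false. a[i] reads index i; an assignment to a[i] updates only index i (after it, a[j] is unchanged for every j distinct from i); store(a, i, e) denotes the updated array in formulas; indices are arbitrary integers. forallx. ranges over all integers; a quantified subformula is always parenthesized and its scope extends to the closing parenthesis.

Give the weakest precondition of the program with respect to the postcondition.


Working backward. After the program, 3*data[p + 3] + p = 5 must hold.
Before p := 2*y + 7: 3*data[2*y + 10] + 2*y = -2
Before data[2] := 3*y: 3*store(data, 2, 3*y)[2*y + 10] + 2*y = -2
Before p := data[z + 2] - 1: 3*store(data, 2, 3*y)[2*y + 10] + 2*y = -2
Before assert not (2*y - 7 = -5): (not (2*y = 2)) and 3*store(data, 2, 3*y)[2*y + 10] + 2*y = -2
Before havoc z: (not (2*y = 2)) and 3*store(data, 2, 3*y)[2*y + 10] + 2*y = -2
Answer: WP = (not (2*y = 2)) and 3*store(data, 2, 3*y)[2*y + 10] + 2*y = -2


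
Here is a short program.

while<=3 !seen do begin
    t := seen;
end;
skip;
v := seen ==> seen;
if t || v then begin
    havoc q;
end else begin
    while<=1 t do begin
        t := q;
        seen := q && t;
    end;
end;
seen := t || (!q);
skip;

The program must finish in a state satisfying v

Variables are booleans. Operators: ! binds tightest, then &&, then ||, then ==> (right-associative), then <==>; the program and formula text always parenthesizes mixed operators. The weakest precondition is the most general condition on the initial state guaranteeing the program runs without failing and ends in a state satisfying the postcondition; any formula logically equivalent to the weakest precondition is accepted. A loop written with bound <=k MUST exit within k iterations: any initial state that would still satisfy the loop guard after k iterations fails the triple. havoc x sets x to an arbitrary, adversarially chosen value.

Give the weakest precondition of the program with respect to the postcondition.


Working backward. After the program, v must hold.
Before skip: v
Before seen := t || (!q): v
Then branch requires v; else branch requires (t ==> ((!q) && v)) && ((!t) ==> v).
Before the if: ((t || v) ==> v) && ((!(t || v)) ==> ((t ==> ((!q) && v)) && ((!t) ==> v)))
Before v := seen ==> seen: true
Before skip: true
Before the loop (bound <=3), unroll the exhaustion recursion (WP_0 = exit-now case; WP_j = one more guarded iteration, up to j = 3):
  WP_0: seen
  WP_1: (!seen) ==> seen
  WP_2: (!seen) ==> ((!seen) ==> seen)
  WP_3: (!seen) ==> ((!seen) ==> ((!seen) ==> seen))
So before the loop: (!seen) ==> ((!seen) ==> ((!seen) ==> seen))
Answer: WP = (!seen) ==> ((!seen) ==> ((!seen) ==> seen))


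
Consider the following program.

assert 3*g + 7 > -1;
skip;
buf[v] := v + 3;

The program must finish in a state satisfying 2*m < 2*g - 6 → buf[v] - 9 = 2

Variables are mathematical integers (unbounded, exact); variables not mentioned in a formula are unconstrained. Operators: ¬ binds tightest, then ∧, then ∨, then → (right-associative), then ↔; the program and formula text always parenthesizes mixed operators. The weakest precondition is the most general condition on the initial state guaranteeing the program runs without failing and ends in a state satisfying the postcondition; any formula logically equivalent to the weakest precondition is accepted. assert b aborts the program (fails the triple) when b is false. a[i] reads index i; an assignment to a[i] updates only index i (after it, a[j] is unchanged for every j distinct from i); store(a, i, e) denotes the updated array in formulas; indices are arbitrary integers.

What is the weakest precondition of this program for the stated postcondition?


Working backward. After the program, the postcondition 2*m < 2*g - 6 → buf[v] - 9 = 2 must hold; in canonical form it is 2*m < 2*g - 6 → buf[v] = 11.
Before buf[v] := v + 3: 2*m < 2*g - 6 → store(buf, v, v + 3)[v] = 11
Before skip: 2*m < 2*g - 6 → store(buf, v, v + 3)[v] = 11
Before assert 3*g + 7 > -1: 3*g > -8 ∧ (2*m < 2*g - 6 → store(buf, v, v + 3)[v] = 11)
Answer: WP = 3*g > -8 ∧ (2*m < 2*g - 6 → store(buf, v, v + 3)[v] = 11)


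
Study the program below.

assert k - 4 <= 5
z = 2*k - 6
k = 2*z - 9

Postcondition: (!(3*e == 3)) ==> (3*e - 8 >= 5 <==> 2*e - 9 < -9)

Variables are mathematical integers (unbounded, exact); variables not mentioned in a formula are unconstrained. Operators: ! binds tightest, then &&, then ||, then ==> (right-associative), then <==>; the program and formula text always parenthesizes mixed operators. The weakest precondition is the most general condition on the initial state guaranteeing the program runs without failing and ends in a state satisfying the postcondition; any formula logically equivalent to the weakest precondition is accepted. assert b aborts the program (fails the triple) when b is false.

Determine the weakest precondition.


Working backward. After the program, the postcondition (!(3*e == 3)) ==> (3*e - 8 >= 5 <==> 2*e - 9 < -9) must hold; in canonical form it is (!(3*e == 3)) ==> (3*e >= 13 <==> 2*e < 0).
Before k := 2*z - 9: (!(3*e == 3)) ==> (3*e >= 13 <==> 2*e < 0)
Before z := 2*k - 6: (!(3*e == 3)) ==> (3*e >= 13 <==> 2*e < 0)
Before assert k - 4 <= 5: k <= 9 && ((!(3*e == 3)) ==> (3*e >= 13 <==> 2*e < 0))
Answer: WP = k <= 9 && ((!(3*e == 3)) ==> (3*e >= 13 <==> 2*e < 0))


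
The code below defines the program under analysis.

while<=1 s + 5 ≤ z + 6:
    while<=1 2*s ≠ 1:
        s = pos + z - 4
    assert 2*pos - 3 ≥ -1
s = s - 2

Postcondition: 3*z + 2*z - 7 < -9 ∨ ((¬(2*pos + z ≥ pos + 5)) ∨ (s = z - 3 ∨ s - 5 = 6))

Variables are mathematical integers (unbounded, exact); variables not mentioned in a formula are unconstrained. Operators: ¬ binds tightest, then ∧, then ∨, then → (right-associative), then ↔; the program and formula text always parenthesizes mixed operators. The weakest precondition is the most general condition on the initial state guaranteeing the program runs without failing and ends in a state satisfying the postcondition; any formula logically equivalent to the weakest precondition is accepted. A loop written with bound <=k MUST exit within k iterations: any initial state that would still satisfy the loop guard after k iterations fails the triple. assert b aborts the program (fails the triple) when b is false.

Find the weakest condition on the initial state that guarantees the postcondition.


Working backward. After the program, the postcondition 3*z + 2*z - 7 < -9 ∨ ((¬(2*pos + z ≥ pos + 5)) ∨ (s = z - 3 ∨ s - 5 = 6)) must hold; in canonical form it is 5*z < -2 ∨ (¬(pos + z ≥ 5)) ∨ s = z - 3 ∨ s = 11.
Before s := s - 2: 5*z < -2 ∨ (¬(pos + z ≥ 5)) ∨ s = z - 1 ∨ s = 13
Before the loop (bound <=1), unroll the exhaustion recursion (WP_0 = exit-now case; WP_j = one more guarded iteration, up to j = 1):
  WP_0: (¬(s ≤ z + 1)) ∧ (5*z < -2 ∨ (¬(pos + z ≥ 5)) ∨ s = z - 1 ∨ s = 13)
  WP_1: (s ≤ z + 1 → ((2*s ≠ 1 → ((¬(2*pos + 2*z ≠ 9)) ∧ 2*pos ≥ 2 ∧ (¬(pos ≤ 5)) ∧ (5*z < -2 ∨ (¬(pos + z ≥ 5)) ∨ pos = 3 ∨ pos + z = 17))) ∧ ((¬(2*s ≠ 1)) → (2*pos ≥ 2 ∧ (¬(s ≤ z + 1)) ∧ (5*z < -2 ∨ (¬(pos + z ≥ 5)) ∨ s = z - 1 ∨ s = 13))))) ∧ ((¬(s ≤ z + 1)) → (5*z < -2 ∨ (¬(pos + z ≥ 5)) ∨ s = z - 1 ∨ s = 13))
So before the loop: (s ≤ z + 1 → ((2*s ≠ 1 → ((¬(2*pos + 2*z ≠ 9)) ∧ 2*pos ≥ 2 ∧ (¬(pos ≤ 5)) ∧ (5*z < -2 ∨ (¬(pos + z ≥ 5)) ∨ pos = 3 ∨ pos + z = 17))) ∧ ((¬(2*s ≠ 1)) → (2*pos ≥ 2 ∧ (¬(s ≤ z + 1)) ∧ (5*z < -2 ∨ (¬(pos + z ≥ 5)) ∨ s = z - 1 ∨ s = 13))))) ∧ ((¬(s ≤ z + 1)) → (5*z < -2 ∨ (¬(pos + z ≥ 5)) ∨ s = z - 1 ∨ s = 13))
Answer: WP = (s ≤ z + 1 → ((2*s ≠ 1 → ((¬(2*pos + 2*z ≠ 9)) ∧ 2*pos ≥ 2 ∧ (¬(pos ≤ 5)) ∧ (5*z < -2 ∨ (¬(pos + z ≥ 5)) ∨ pos = 3 ∨ pos + z = 17))) ∧ ((¬(2*s ≠ 1)) → (2*pos ≥ 2 ∧ (¬(s ≤ z + 1)) ∧ (5*z < -2 ∨ (¬(pos + z ≥ 5)) ∨ s = z - 1 ∨ s = 13))))) ∧ ((¬(s ≤ z + 1)) → (5*z < -2 ∨ (¬(pos + z ≥ 5)) ∨ s = z - 1 ∨ s = 13))


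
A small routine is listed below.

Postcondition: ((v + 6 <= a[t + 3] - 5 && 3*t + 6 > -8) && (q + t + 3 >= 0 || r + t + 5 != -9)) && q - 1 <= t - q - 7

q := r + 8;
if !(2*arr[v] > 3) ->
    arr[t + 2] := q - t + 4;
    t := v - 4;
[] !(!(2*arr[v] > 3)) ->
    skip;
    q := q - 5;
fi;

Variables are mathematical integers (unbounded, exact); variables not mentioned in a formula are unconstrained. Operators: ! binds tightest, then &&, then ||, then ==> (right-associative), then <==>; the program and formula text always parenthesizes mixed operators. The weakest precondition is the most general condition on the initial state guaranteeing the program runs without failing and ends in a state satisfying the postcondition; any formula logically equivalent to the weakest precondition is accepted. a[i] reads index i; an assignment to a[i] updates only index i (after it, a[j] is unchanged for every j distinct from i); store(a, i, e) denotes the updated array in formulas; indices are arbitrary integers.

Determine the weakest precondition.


Working backward. After the program, the postcondition ((v + 6 <= a[t + 3] - 5 && 3*t + 6 > -8) && (q + t + 3 >= 0 || r + t + 5 != -9)) && q - 1 <= t - q - 7 must hold; in canonical form it is v <= a[t + 3] - 11 && 3*t > -14 && (q + t >= -3 || r + t != -14) && 2*q <= t - 6.
Then branch requires v <= a[v - 1] - 11 && 3*v > -2 && (q + v >= 1 || r + v != -10) && 2*q <= v - 10; else branch requires v <= a[t + 3] - 11 && 3*t > -14 && (q + t >= 2 || r + t != -14) && 2*q <= t + 4.
Before the if: ((!(2*arr[v] > 3)) ==> (v <= a[v - 1] - 11 && 3*v > -2 && (q + v >= 1 || r + v != -10) && 2*q <= v - 10)) && (2*arr[v] > 3 ==> (v <= a[t + 3] - 11 && 3*t > -14 && (q + t >= 2 || r + t != -14) && 2*q <= t + 4))
Before q := r + 8: ((!(2*arr[v] > 3)) ==> (v <= a[v - 1] - 11 && 3*v > -2 && (r + v >= -7 || r + v != -10) && 2*r <= v - 26)) && (2*arr[v] > 3 ==> (v <= a[t + 3] - 11 && 3*t > -14 && (r + t >= -6 || r + t != -14) && 2*r <= t - 12))
Answer: WP = ((!(2*arr[v] > 3)) ==> (v <= a[v - 1] - 11 && 3*v > -2 && (r + v >= -7 || r + v != -10) && 2*r <= v - 26)) && (2*arr[v] > 3 ==> (v <= a[t + 3] - 11 && 3*t > -14 && (r + t >= -6 || r + t != -14) && 2*r <= t - 12))


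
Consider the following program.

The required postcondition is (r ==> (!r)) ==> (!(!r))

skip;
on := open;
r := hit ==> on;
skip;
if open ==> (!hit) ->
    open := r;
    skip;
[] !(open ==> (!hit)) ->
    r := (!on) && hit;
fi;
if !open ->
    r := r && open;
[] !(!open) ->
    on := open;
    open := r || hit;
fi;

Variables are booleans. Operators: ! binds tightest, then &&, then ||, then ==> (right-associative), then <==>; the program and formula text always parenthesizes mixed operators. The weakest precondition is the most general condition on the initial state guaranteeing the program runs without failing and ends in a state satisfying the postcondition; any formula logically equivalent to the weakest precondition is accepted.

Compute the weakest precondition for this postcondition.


Working backward. After the program, the postcondition (r ==> (!r)) ==> (!(!r)) must hold; in canonical form it is (r ==> (!r)) ==> r.
Then branch requires ((r && open) ==> (!(r && open))) ==> (r && open); else branch requires (r ==> (!r)) ==> r.
Before the if: ((!open) ==> (((r && open) ==> (!(r && open))) ==> (r && open))) && (open ==> ((r ==> (!r)) ==> r))
Then branch requires ((!r) ==> ((r ==> (!r)) ==> r)) && (r ==> ((r ==> (!r)) ==> r)); else branch requires ((!open) ==> ((((!on) && hit && open) ==> (!((!on) && hit && open))) ==> ((!on) && hit && open))) && (open ==> ((((!on) && hit) ==> (!((!on) && hit))) ==> ((!on) && hit))).
Before the if: ((open ==> (!hit)) ==> (((!r) ==> ((r ==> (!r)) ==> r)) && (r ==> ((r ==> (!r)) ==> r)))) && ((!(open ==> (!hit))) ==> (((!open) ==> ((((!on) && hit && open) ==> (!((!on) && hit && open))) ==> ((!on) && hit && open))) && (open ==> ((((!on) && hit) ==> (!((!on) && hit))) ==> ((!on) && hit)))))
Before skip: ((open ==> (!hit)) ==> (((!r) ==> ((r ==> (!r)) ==> r)) && (r ==> ((r ==> (!r)) ==> r)))) && ((!(open ==> (!hit))) ==> (((!open) ==> ((((!on) && hit && open) ==> (!((!on) && hit && open))) ==> ((!on) && hit && open))) && (open ==> ((((!on) && hit) ==> (!((!on) && hit))) ==> ((!on) && hit)))))
Before r := hit ==> on: ((open ==> (!hit)) ==> (((!(hit ==> on)) ==> (((hit ==> on) ==> (!(hit ==> on))) ==> (hit ==> on))) && ((hit ==> on) ==> (((hit ==> on) ==> (!(hit ==> on))) ==> (hit ==> on))))) && ((!(open ==> (!hit))) ==> (((!open) ==> ((((!on) && hit && open) ==> (!((!on) && hit && open))) ==> ((!on) && hit && open))) && (open ==> ((((!on) && hit) ==> (!((!on) && hit))) ==> ((!on) && hit)))))
Before on := open: ((open ==> (!hit)) ==> (((!(hit ==> open)) ==> (((hit ==> open) ==> (!(hit ==> open))) ==> (hit ==> open))) && ((hit ==> open) ==> (((hit ==> open) ==> (!(hit ==> open))) ==> (hit ==> open))))) && ((!(open ==> (!hit))) ==> (open && (open ==> ((((!open) && hit) ==> (!((!open) && hit))) ==> ((!open) && hit)))))
Before skip: ((open ==> (!hit)) ==> (((!(hit ==> open)) ==> (((hit ==> open) ==> (!(hit ==> open))) ==> (hit ==> open))) && ((hit ==> open) ==> (((hit ==> open) ==> (!(hit ==> open))) ==> (hit ==> open))))) && ((!(open ==> (!hit))) ==> (open && (open ==> ((((!open) && hit) ==> (!((!open) && hit))) ==> ((!open) && hit)))))
Answer: WP = ((open ==> (!hit)) ==> (((!(hit ==> open)) ==> (((hit ==> open) ==> (!(hit ==> open))) ==> (hit ==> open))) && ((hit ==> open) ==> (((hit ==> open) ==> (!(hit ==> open))) ==> (hit ==> open))))) && ((!(open ==> (!hit))) ==> (open && (open ==> ((((!open) && hit) ==> (!((!open) && hit))) ==> ((!open) && hit)))))


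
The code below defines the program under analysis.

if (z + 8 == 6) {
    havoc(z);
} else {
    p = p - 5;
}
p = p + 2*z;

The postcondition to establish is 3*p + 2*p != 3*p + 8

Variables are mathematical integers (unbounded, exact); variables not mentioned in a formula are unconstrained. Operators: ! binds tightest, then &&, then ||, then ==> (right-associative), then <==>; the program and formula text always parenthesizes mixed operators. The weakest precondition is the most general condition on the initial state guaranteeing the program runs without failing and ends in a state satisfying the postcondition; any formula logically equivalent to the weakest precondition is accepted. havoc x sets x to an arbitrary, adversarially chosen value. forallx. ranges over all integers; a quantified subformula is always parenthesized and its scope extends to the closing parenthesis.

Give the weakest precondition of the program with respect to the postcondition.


Working backward. After the program, the postcondition 3*p + 2*p != 3*p + 8 must hold; in canonical form it is 2*p != 8.
Before p := p + 2*z: 2*p + 4*z != 8
Then branch requires forall z_1. 2*p + 4*z_1 != 8; else branch requires 2*p + 4*z != 18.
Before the if: (z == -2 ==> (forall z_1. 2*p + 4*z_1 != 8)) && ((!(z == -2)) ==> 2*p + 4*z != 18)
Answer: WP = (z == -2 ==> (forall z_1. 2*p + 4*z_1 != 8)) && ((!(z == -2)) ==> 2*p + 4*z != 18)


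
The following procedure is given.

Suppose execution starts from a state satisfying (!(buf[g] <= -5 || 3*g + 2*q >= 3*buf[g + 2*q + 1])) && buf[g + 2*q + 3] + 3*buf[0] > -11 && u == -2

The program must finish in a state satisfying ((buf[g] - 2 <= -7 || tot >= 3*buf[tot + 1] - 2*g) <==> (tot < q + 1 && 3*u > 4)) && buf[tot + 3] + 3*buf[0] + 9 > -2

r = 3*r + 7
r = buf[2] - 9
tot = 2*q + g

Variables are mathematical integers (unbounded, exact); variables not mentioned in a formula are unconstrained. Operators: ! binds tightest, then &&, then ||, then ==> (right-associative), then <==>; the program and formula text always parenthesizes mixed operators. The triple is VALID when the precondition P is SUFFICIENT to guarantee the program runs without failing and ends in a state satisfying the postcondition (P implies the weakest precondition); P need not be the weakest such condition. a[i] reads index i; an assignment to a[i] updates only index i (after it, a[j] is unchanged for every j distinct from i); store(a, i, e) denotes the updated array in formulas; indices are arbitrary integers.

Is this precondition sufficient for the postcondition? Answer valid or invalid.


Working backward. After the program, the postcondition ((buf[g] - 2 <= -7 || tot >= 3*buf[tot + 1] - 2*g) <==> (tot < q + 1 && 3*u > 4)) && buf[tot + 3] + 3*buf[0] + 9 > -2 must hold; in canonical form it is ((buf[g] <= -5 || 2*g + tot >= 3*buf[tot + 1]) <==> (tot < q + 1 && 3*u > 4)) && buf[tot + 3] + 3*buf[0] > -11.
Before tot := 2*q + g: ((buf[g] <= -5 || 3*g + 2*q >= 3*buf[g + 2*q + 1]) <==> (g + q < 1 && 3*u > 4)) && buf[g + 2*q + 3] + 3*buf[0] > -11
Before r := buf[2] - 9: ((buf[g] <= -5 || 3*g + 2*q >= 3*buf[g + 2*q + 1]) <==> (g + q < 1 && 3*u > 4)) && buf[g + 2*q + 3] + 3*buf[0] > -11
Before r := 3*r + 7: ((buf[g] <= -5 || 3*g + 2*q >= 3*buf[g + 2*q + 1]) <==> (g + q < 1 && 3*u > 4)) && buf[g + 2*q + 3] + 3*buf[0] > -11
The weakest precondition is ((buf[g] <= -5 || 3*g + 2*q >= 3*buf[g + 2*q + 1]) <==> (g + q < 1 && 3*u > 4)) && buf[g + 2*q + 3] + 3*buf[0] > -11.
Check whether (!(buf[g] <= -5 || 3*g + 2*q >= 3*buf[g + 2*q + 1])) && buf[g + 2*q + 3] + 3*buf[0] > -11 && u == -2 implies it.
Every state satisfying the precondition satisfies the weakest precondition: the implication holds.
Answer: valid


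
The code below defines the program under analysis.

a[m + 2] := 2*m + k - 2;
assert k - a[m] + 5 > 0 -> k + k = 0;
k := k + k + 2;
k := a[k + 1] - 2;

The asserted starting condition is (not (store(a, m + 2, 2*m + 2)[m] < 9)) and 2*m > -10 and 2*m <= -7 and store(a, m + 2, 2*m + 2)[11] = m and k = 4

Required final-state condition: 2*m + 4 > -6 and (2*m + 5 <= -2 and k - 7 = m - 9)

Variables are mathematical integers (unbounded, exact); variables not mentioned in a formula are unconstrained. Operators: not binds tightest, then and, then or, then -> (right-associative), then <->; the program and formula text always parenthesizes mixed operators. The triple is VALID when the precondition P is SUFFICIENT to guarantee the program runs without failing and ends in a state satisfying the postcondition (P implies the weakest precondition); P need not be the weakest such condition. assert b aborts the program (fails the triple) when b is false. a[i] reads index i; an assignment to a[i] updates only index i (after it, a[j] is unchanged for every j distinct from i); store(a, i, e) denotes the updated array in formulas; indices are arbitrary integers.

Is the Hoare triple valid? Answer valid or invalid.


Working backward. After the program, the postcondition 2*m + 4 > -6 and (2*m + 5 <= -2 and k - 7 = m - 9) must hold; in canonical form it is 2*m > -10 and 2*m <= -7 and k = m - 2.
Before k := a[k + 1] - 2: 2*m > -10 and 2*m <= -7 and a[k + 1] = m
Before k := k + k + 2: 2*m > -10 and 2*m <= -7 and a[2*k + 3] = m
Before assert k - a[m] + 5 > 0 -> k + k = 0: (k > a[m] - 5 -> 2*k = 0) and 2*m > -10 and 2*m <= -7 and a[2*k + 3] = m
Before a[m + 2] := 2*m + k - 2: (k > store(a, m + 2, k + 2*m - 2)[m] - 5 -> 2*k = 0) and 2*m > -10 and 2*m <= -7 and store(a, m + 2, k + 2*m - 2)[2*k + 3] = m
The weakest precondition is (k > store(a, m + 2, k + 2*m - 2)[m] - 5 -> 2*k = 0) and 2*m > -10 and 2*m <= -7 and store(a, m + 2, k + 2*m - 2)[2*k + 3] = m.
Check whether (not (store(a, m + 2, 2*m + 2)[m] < 9)) and 2*m > -10 and 2*m <= -7 and store(a, m + 2, 2*m + 2)[11] = m and k = 4 implies it.
Every state satisfying the precondition satisfies the weakest precondition: the implication holds.
Answer: valid


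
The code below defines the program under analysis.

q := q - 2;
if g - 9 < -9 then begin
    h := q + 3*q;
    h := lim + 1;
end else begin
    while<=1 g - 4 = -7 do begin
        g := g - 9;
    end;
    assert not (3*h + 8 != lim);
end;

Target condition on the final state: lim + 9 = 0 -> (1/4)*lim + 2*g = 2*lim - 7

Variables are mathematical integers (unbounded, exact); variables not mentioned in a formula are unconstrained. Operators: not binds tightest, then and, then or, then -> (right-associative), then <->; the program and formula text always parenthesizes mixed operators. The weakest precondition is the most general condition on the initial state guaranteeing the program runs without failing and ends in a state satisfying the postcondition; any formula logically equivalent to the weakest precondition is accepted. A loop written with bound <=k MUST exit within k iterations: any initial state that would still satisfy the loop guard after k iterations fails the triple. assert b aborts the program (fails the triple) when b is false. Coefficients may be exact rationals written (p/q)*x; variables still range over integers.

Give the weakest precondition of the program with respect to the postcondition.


Working backward. After the program, the postcondition lim + 9 = 0 -> (1/4)*lim + 2*g = 2*lim - 7 must hold; in canonical form it is lim = -9 -> 2*g = (7/4)*lim - 7.
Then branch requires lim = -9 -> 2*g = (7/4)*lim - 7; else branch requires (g = -3 -> ((not (g = 6)) and (not (3*h != lim - 8)) and (lim = -9 -> 2*g = (7/4)*lim + 11))) and ((not (g = -3)) -> ((not (3*h != lim - 8)) and (lim = -9 -> 2*g = (7/4)*lim - 7))).
Before the if: (g < 0 -> (lim = -9 -> 2*g = (7/4)*lim - 7)) and ((not (g < 0)) -> ((g = -3 -> ((not (g = 6)) and (not (3*h != lim - 8)) and (lim = -9 -> 2*g = (7/4)*lim + 11))) and ((not (g = -3)) -> ((not (3*h != lim - 8)) and (lim = -9 -> 2*g = (7/4)*lim - 7)))))
Before q := q - 2: (g < 0 -> (lim = -9 -> 2*g = (7/4)*lim - 7)) and ((not (g < 0)) -> ((g = -3 -> ((not (g = 6)) and (not (3*h != lim - 8)) and (lim = -9 -> 2*g = (7/4)*lim + 11))) and ((not (g = -3)) -> ((not (3*h != lim - 8)) and (lim = -9 -> 2*g = (7/4)*lim - 7)))))
Answer: WP = (g < 0 -> (lim = -9 -> 2*g = (7/4)*lim - 7)) and ((not (g < 0)) -> ((g = -3 -> ((not (g = 6)) and (not (3*h != lim - 8)) and (lim = -9 -> 2*g = (7/4)*lim + 11))) and ((not (g = -3)) -> ((not (3*h != lim - 8)) and (lim = -9 -> 2*g = (7/4)*lim - 7)))))


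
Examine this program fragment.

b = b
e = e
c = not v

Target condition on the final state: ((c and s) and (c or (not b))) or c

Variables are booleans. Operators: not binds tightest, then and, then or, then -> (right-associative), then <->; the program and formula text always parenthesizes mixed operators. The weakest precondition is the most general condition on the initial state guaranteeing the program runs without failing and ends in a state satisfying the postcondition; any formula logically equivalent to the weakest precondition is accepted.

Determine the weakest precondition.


Working backward. After the program, the postcondition ((c and s) and (c or (not b))) or c must hold; in canonical form it is (c and s and (c or (not b))) or c.
Before c := not v: ((not v) and s and ((not v) or (not b))) or (not v)
Before e := e: ((not v) and s and ((not v) or (not b))) or (not v)
Before b := b: ((not v) and s and ((not v) or (not b))) or (not v)
Answer: WP = ((not v) and s and ((not v) or (not b))) or (not v)


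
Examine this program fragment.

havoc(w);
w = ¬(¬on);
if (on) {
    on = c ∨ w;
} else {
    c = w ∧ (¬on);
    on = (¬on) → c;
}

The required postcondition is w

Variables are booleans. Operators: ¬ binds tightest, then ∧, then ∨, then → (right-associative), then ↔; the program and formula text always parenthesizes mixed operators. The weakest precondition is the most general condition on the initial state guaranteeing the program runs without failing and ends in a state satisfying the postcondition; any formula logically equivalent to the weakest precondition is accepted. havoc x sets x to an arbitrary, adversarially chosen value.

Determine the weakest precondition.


Working backward. After the program, w must hold.
Then branch requires w; else branch requires w.
Before the if: (on → w) ∧ ((¬on) → w)
Before w := ¬(¬on): (¬on) → on
Before havoc w: (¬on) → on
Answer: WP = (¬on) → on


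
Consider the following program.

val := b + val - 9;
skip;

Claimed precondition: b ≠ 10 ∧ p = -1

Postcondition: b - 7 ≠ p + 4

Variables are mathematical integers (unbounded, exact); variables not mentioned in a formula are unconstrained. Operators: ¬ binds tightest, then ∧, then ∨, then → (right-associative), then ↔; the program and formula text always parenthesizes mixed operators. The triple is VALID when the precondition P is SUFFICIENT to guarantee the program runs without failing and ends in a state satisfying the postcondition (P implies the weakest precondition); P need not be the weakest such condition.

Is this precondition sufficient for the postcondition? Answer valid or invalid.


Working backward. After the program, the postcondition b - 7 ≠ p + 4 must hold; in canonical form it is b ≠ p + 11.
Before skip: b ≠ p + 11
Before val := b + val - 9: b ≠ p + 11
The weakest precondition is b ≠ p + 11.
Check whether b ≠ 10 ∧ p = -1 implies it.
Every state satisfying the precondition satisfies the weakest precondition: the implication holds.
Answer: valid


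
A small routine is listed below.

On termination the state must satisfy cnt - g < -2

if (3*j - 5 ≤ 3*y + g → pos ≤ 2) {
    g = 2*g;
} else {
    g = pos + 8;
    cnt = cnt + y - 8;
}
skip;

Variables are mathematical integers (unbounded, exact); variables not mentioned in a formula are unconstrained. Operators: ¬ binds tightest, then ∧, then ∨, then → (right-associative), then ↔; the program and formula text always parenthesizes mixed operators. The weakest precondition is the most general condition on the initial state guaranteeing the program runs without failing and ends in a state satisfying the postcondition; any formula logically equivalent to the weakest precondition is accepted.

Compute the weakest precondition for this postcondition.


Working backward. After the program, the postcondition cnt - g < -2 must hold; in canonical form it is cnt < g - 2.
Before skip: cnt < g - 2
Then branch requires cnt < 2*g - 2; else branch requires cnt + y < pos + 14.
Before the if: ((3*j ≤ g + 3*y + 5 → pos ≤ 2) → cnt < 2*g - 2) ∧ ((¬(3*j ≤ g + 3*y + 5 → pos ≤ 2)) → cnt + y < pos + 14)
Answer: WP = ((3*j ≤ g + 3*y + 5 → pos ≤ 2) → cnt < 2*g - 2) ∧ ((¬(3*j ≤ g + 3*y + 5 → pos ≤ 2)) → cnt + y < pos + 14)


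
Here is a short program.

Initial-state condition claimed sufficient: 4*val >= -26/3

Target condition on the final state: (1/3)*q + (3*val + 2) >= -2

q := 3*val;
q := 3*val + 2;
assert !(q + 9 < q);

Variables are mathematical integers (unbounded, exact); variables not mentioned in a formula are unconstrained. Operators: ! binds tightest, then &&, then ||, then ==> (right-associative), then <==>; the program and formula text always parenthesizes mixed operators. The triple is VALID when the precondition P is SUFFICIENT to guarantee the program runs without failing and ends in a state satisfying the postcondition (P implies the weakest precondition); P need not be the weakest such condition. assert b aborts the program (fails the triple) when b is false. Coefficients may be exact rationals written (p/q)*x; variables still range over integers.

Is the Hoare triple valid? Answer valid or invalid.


Working backward. After the program, the postcondition (1/3)*q + (3*val + 2) >= -2 must hold; in canonical form it is (1/3)*q + 3*val >= -4.
Before assert !(q + 9 < q): (1/3)*q + 3*val >= -4
Before q := 3*val + 2: 4*val >= -14/3
Before q := 3*val: 4*val >= -14/3
The weakest precondition is 4*val >= -14/3.
Check whether 4*val >= -26/3 implies it.
Countermodel: at the initial state val = -2, the precondition holds but the weakest precondition fails.
Answer: invalid


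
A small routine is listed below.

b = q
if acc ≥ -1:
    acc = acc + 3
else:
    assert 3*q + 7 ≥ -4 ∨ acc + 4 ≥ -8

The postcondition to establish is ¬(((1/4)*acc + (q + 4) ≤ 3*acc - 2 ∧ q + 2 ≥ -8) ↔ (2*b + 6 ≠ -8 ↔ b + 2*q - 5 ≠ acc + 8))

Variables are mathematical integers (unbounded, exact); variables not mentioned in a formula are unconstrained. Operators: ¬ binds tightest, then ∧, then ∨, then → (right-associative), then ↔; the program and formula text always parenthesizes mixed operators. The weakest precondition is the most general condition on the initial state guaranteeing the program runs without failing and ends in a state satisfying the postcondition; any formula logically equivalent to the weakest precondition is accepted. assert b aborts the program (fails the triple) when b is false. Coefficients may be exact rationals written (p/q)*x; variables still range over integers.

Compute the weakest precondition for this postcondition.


Working backward. After the program, the postcondition ¬(((1/4)*acc + (q + 4) ≤ 3*acc - 2 ∧ q + 2 ≥ -8) ↔ (2*b + 6 ≠ -8 ↔ b + 2*q - 5 ≠ acc + 8)) must hold; in canonical form it is ¬((q ≤ (11/4)*acc - 6 ∧ q ≥ -10) ↔ (2*b ≠ -14 ↔ b + 2*q ≠ acc + 13)).
Then branch requires ¬((q ≤ (11/4)*acc + 9/4 ∧ q ≥ -10) ↔ (2*b ≠ -14 ↔ b + 2*q ≠ acc + 16)); else branch requires (3*q ≥ -11 ∨ acc ≥ -12) ∧ (¬((q ≤ (11/4)*acc - 6 ∧ q ≥ -10) ↔ (2*b ≠ -14 ↔ b + 2*q ≠ acc + 13))).
Before the if: (acc ≥ -1 → (¬((q ≤ (11/4)*acc + 9/4 ∧ q ≥ -10) ↔ (2*b ≠ -14 ↔ b + 2*q ≠ acc + 16)))) ∧ ((¬(acc ≥ -1)) → ((3*q ≥ -11 ∨ acc ≥ -12) ∧ (¬((q ≤ (11/4)*acc - 6 ∧ q ≥ -10) ↔ (2*b ≠ -14 ↔ b + 2*q ≠ acc + 13)))))
Before b := q: (acc ≥ -1 → (¬((q ≤ (11/4)*acc + 9/4 ∧ q ≥ -10) ↔ (2*q ≠ -14 ↔ 3*q ≠ acc + 16)))) ∧ ((¬(acc ≥ -1)) → ((3*q ≥ -11 ∨ acc ≥ -12) ∧ (¬((q ≤ (11/4)*acc - 6 ∧ q ≥ -10) ↔ (2*q ≠ -14 ↔ 3*q ≠ acc + 13)))))
Answer: WP = (acc ≥ -1 → (¬((q ≤ (11/4)*acc + 9/4 ∧ q ≥ -10) ↔ (2*q ≠ -14 ↔ 3*q ≠ acc + 16)))) ∧ ((¬(acc ≥ -1)) → ((3*q ≥ -11 ∨ acc ≥ -12) ∧ (¬((q ≤ (11/4)*acc - 6 ∧ q ≥ -10) ↔ (2*q ≠ -14 ↔ 3*q ≠ acc + 13)))))


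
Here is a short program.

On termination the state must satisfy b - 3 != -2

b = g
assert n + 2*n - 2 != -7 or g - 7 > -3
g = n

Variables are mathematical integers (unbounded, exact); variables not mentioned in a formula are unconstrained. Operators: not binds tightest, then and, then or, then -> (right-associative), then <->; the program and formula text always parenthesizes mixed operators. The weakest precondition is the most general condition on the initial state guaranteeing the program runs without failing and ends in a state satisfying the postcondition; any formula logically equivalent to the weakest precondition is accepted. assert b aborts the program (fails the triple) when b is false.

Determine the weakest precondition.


Working backward. After the program, the postcondition b - 3 != -2 must hold; in canonical form it is b != 1.
Before g := n: b != 1
Before assert n + 2*n - 2 != -7 or g - 7 > -3: (3*n != -5 or g > 4) and b != 1
Before b := g: (3*n != -5 or g > 4) and g != 1
Answer: WP = (3*n != -5 or g > 4) and g != 1


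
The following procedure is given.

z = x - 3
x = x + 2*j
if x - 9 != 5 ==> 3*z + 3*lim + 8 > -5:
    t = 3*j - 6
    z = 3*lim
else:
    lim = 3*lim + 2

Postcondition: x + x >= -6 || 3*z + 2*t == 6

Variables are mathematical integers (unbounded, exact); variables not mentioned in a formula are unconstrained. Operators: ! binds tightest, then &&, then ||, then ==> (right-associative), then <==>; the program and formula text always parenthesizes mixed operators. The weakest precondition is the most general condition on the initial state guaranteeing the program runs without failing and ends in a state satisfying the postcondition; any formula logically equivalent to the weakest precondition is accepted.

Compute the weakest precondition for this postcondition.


Working backward. After the program, the postcondition x + x >= -6 || 3*z + 2*t == 6 must hold; in canonical form it is 2*x >= -6 || 2*t + 3*z == 6.
Then branch requires 2*x >= -6 || 6*j + 9*lim == 18; else branch requires 2*x >= -6 || 2*t + 3*z == 6.
Before the if: ((x != 14 ==> 3*lim + 3*z > -13) ==> (2*x >= -6 || 6*j + 9*lim == 18)) && ((!(x != 14 ==> 3*lim + 3*z > -13)) ==> (2*x >= -6 || 2*t + 3*z == 6))
Before x := x + 2*j: ((2*j + x != 14 ==> 3*lim + 3*z > -13) ==> (4*j + 2*x >= -6 || 6*j + 9*lim == 18)) && ((!(2*j + x != 14 ==> 3*lim + 3*z > -13)) ==> (4*j + 2*x >= -6 || 2*t + 3*z == 6))
Before z := x - 3: ((2*j + x != 14 ==> 3*lim + 3*x > -4) ==> (4*j + 2*x >= -6 || 6*j + 9*lim == 18)) && ((!(2*j + x != 14 ==> 3*lim + 3*x > -4)) ==> (4*j + 2*x >= -6 || 2*t + 3*x == 15))
Answer: WP = ((2*j + x != 14 ==> 3*lim + 3*x > -4) ==> (4*j + 2*x >= -6 || 6*j + 9*lim == 18)) && ((!(2*j + x != 14 ==> 3*lim + 3*x > -4)) ==> (4*j + 2*x >= -6 || 2*t + 3*x == 15))
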